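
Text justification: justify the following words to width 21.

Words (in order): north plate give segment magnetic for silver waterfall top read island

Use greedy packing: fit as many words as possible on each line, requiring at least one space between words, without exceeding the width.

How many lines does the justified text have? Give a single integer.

Answer: 4

Derivation:
Line 1: ['north', 'plate', 'give'] (min_width=16, slack=5)
Line 2: ['segment', 'magnetic', 'for'] (min_width=20, slack=1)
Line 3: ['silver', 'waterfall', 'top'] (min_width=20, slack=1)
Line 4: ['read', 'island'] (min_width=11, slack=10)
Total lines: 4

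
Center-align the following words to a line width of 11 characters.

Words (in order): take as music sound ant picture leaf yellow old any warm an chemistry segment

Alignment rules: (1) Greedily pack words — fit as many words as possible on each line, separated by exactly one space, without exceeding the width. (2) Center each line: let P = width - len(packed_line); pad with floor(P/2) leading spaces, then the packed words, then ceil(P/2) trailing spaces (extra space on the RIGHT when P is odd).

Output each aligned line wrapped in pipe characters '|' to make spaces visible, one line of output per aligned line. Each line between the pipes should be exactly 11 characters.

Line 1: ['take', 'as'] (min_width=7, slack=4)
Line 2: ['music', 'sound'] (min_width=11, slack=0)
Line 3: ['ant', 'picture'] (min_width=11, slack=0)
Line 4: ['leaf', 'yellow'] (min_width=11, slack=0)
Line 5: ['old', 'any'] (min_width=7, slack=4)
Line 6: ['warm', 'an'] (min_width=7, slack=4)
Line 7: ['chemistry'] (min_width=9, slack=2)
Line 8: ['segment'] (min_width=7, slack=4)

Answer: |  take as  |
|music sound|
|ant picture|
|leaf yellow|
|  old any  |
|  warm an  |
| chemistry |
|  segment  |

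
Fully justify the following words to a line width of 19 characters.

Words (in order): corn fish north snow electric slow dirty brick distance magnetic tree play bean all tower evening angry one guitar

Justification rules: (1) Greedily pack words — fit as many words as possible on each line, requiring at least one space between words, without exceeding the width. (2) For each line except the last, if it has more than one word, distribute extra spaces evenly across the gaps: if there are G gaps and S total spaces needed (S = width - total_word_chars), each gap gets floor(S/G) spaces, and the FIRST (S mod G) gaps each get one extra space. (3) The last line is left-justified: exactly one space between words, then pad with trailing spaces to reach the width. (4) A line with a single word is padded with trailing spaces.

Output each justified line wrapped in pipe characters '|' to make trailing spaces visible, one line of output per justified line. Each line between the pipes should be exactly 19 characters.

Answer: |corn   fish   north|
|snow  electric slow|
|dirty         brick|
|distance   magnetic|
|tree  play bean all|
|tower evening angry|
|one guitar         |

Derivation:
Line 1: ['corn', 'fish', 'north'] (min_width=15, slack=4)
Line 2: ['snow', 'electric', 'slow'] (min_width=18, slack=1)
Line 3: ['dirty', 'brick'] (min_width=11, slack=8)
Line 4: ['distance', 'magnetic'] (min_width=17, slack=2)
Line 5: ['tree', 'play', 'bean', 'all'] (min_width=18, slack=1)
Line 6: ['tower', 'evening', 'angry'] (min_width=19, slack=0)
Line 7: ['one', 'guitar'] (min_width=10, slack=9)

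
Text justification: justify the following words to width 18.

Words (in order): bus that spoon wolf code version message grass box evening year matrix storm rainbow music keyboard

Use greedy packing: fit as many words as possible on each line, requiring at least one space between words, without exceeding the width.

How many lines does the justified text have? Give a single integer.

Answer: 7

Derivation:
Line 1: ['bus', 'that', 'spoon'] (min_width=14, slack=4)
Line 2: ['wolf', 'code', 'version'] (min_width=17, slack=1)
Line 3: ['message', 'grass', 'box'] (min_width=17, slack=1)
Line 4: ['evening', 'year'] (min_width=12, slack=6)
Line 5: ['matrix', 'storm'] (min_width=12, slack=6)
Line 6: ['rainbow', 'music'] (min_width=13, slack=5)
Line 7: ['keyboard'] (min_width=8, slack=10)
Total lines: 7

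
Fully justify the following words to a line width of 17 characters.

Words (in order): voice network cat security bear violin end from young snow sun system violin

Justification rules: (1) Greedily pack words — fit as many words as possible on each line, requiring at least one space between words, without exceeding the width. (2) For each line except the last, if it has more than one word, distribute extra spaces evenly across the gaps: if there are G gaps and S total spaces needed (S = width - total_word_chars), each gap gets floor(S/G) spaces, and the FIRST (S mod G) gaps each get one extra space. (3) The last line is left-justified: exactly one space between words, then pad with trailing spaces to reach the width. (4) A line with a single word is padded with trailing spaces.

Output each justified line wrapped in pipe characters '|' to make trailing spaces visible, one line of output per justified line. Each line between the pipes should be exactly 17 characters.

Line 1: ['voice', 'network', 'cat'] (min_width=17, slack=0)
Line 2: ['security', 'bear'] (min_width=13, slack=4)
Line 3: ['violin', 'end', 'from'] (min_width=15, slack=2)
Line 4: ['young', 'snow', 'sun'] (min_width=14, slack=3)
Line 5: ['system', 'violin'] (min_width=13, slack=4)

Answer: |voice network cat|
|security     bear|
|violin  end  from|
|young   snow  sun|
|system violin    |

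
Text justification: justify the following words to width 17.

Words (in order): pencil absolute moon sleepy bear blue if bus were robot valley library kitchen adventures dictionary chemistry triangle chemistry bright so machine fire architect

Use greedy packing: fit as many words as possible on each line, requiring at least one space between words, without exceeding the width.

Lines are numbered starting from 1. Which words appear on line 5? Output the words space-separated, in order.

Answer: library kitchen

Derivation:
Line 1: ['pencil', 'absolute'] (min_width=15, slack=2)
Line 2: ['moon', 'sleepy', 'bear'] (min_width=16, slack=1)
Line 3: ['blue', 'if', 'bus', 'were'] (min_width=16, slack=1)
Line 4: ['robot', 'valley'] (min_width=12, slack=5)
Line 5: ['library', 'kitchen'] (min_width=15, slack=2)
Line 6: ['adventures'] (min_width=10, slack=7)
Line 7: ['dictionary'] (min_width=10, slack=7)
Line 8: ['chemistry'] (min_width=9, slack=8)
Line 9: ['triangle'] (min_width=8, slack=9)
Line 10: ['chemistry', 'bright'] (min_width=16, slack=1)
Line 11: ['so', 'machine', 'fire'] (min_width=15, slack=2)
Line 12: ['architect'] (min_width=9, slack=8)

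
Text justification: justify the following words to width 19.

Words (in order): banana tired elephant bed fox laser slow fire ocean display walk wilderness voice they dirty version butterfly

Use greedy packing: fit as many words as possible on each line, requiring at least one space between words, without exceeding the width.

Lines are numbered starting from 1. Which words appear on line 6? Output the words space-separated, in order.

Line 1: ['banana', 'tired'] (min_width=12, slack=7)
Line 2: ['elephant', 'bed', 'fox'] (min_width=16, slack=3)
Line 3: ['laser', 'slow', 'fire'] (min_width=15, slack=4)
Line 4: ['ocean', 'display', 'walk'] (min_width=18, slack=1)
Line 5: ['wilderness', 'voice'] (min_width=16, slack=3)
Line 6: ['they', 'dirty', 'version'] (min_width=18, slack=1)
Line 7: ['butterfly'] (min_width=9, slack=10)

Answer: they dirty version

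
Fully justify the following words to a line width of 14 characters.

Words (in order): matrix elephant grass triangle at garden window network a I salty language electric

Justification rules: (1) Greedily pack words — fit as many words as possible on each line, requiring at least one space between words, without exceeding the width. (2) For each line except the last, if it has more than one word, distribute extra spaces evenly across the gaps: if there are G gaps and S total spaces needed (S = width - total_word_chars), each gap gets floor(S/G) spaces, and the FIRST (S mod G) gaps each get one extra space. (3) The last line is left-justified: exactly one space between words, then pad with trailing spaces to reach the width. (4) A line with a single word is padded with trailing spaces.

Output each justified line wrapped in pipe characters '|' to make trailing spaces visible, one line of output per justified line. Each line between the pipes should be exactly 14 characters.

Answer: |matrix        |
|elephant grass|
|triangle    at|
|garden  window|
|network   a  I|
|salty language|
|electric      |

Derivation:
Line 1: ['matrix'] (min_width=6, slack=8)
Line 2: ['elephant', 'grass'] (min_width=14, slack=0)
Line 3: ['triangle', 'at'] (min_width=11, slack=3)
Line 4: ['garden', 'window'] (min_width=13, slack=1)
Line 5: ['network', 'a', 'I'] (min_width=11, slack=3)
Line 6: ['salty', 'language'] (min_width=14, slack=0)
Line 7: ['electric'] (min_width=8, slack=6)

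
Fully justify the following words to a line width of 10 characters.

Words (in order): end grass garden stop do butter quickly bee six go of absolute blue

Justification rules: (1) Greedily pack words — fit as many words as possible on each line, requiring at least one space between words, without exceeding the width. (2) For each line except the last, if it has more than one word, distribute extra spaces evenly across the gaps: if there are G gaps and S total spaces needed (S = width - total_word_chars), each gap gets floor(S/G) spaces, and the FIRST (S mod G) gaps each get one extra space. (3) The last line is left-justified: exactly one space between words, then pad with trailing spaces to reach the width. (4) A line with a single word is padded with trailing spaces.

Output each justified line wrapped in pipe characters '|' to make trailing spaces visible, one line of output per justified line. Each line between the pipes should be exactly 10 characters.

Line 1: ['end', 'grass'] (min_width=9, slack=1)
Line 2: ['garden'] (min_width=6, slack=4)
Line 3: ['stop', 'do'] (min_width=7, slack=3)
Line 4: ['butter'] (min_width=6, slack=4)
Line 5: ['quickly'] (min_width=7, slack=3)
Line 6: ['bee', 'six', 'go'] (min_width=10, slack=0)
Line 7: ['of'] (min_width=2, slack=8)
Line 8: ['absolute'] (min_width=8, slack=2)
Line 9: ['blue'] (min_width=4, slack=6)

Answer: |end  grass|
|garden    |
|stop    do|
|butter    |
|quickly   |
|bee six go|
|of        |
|absolute  |
|blue      |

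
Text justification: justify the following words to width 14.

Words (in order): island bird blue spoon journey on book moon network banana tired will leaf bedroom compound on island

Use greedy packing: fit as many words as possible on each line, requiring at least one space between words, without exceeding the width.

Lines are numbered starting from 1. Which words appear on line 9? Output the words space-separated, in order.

Line 1: ['island', 'bird'] (min_width=11, slack=3)
Line 2: ['blue', 'spoon'] (min_width=10, slack=4)
Line 3: ['journey', 'on'] (min_width=10, slack=4)
Line 4: ['book', 'moon'] (min_width=9, slack=5)
Line 5: ['network', 'banana'] (min_width=14, slack=0)
Line 6: ['tired', 'will'] (min_width=10, slack=4)
Line 7: ['leaf', 'bedroom'] (min_width=12, slack=2)
Line 8: ['compound', 'on'] (min_width=11, slack=3)
Line 9: ['island'] (min_width=6, slack=8)

Answer: island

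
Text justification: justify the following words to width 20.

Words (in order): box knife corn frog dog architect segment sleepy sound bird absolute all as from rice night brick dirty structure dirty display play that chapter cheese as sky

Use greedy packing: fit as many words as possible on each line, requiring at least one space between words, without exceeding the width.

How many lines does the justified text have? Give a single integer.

Line 1: ['box', 'knife', 'corn', 'frog'] (min_width=19, slack=1)
Line 2: ['dog', 'architect'] (min_width=13, slack=7)
Line 3: ['segment', 'sleepy', 'sound'] (min_width=20, slack=0)
Line 4: ['bird', 'absolute', 'all', 'as'] (min_width=20, slack=0)
Line 5: ['from', 'rice', 'night'] (min_width=15, slack=5)
Line 6: ['brick', 'dirty'] (min_width=11, slack=9)
Line 7: ['structure', 'dirty'] (min_width=15, slack=5)
Line 8: ['display', 'play', 'that'] (min_width=17, slack=3)
Line 9: ['chapter', 'cheese', 'as'] (min_width=17, slack=3)
Line 10: ['sky'] (min_width=3, slack=17)
Total lines: 10

Answer: 10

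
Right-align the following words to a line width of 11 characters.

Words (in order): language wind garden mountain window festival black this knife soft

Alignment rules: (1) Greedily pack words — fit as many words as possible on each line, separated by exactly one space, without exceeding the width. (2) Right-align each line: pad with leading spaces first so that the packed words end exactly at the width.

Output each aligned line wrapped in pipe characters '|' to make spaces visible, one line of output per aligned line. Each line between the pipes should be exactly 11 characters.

Answer: |   language|
|wind garden|
|   mountain|
|     window|
|   festival|
| black this|
| knife soft|

Derivation:
Line 1: ['language'] (min_width=8, slack=3)
Line 2: ['wind', 'garden'] (min_width=11, slack=0)
Line 3: ['mountain'] (min_width=8, slack=3)
Line 4: ['window'] (min_width=6, slack=5)
Line 5: ['festival'] (min_width=8, slack=3)
Line 6: ['black', 'this'] (min_width=10, slack=1)
Line 7: ['knife', 'soft'] (min_width=10, slack=1)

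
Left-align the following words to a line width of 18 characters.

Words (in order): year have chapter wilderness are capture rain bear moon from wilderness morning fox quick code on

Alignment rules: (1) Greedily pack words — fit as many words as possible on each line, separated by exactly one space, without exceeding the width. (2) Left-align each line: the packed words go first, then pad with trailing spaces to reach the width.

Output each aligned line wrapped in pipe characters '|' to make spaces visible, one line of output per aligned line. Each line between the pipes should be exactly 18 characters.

Line 1: ['year', 'have', 'chapter'] (min_width=17, slack=1)
Line 2: ['wilderness', 'are'] (min_width=14, slack=4)
Line 3: ['capture', 'rain', 'bear'] (min_width=17, slack=1)
Line 4: ['moon', 'from'] (min_width=9, slack=9)
Line 5: ['wilderness', 'morning'] (min_width=18, slack=0)
Line 6: ['fox', 'quick', 'code', 'on'] (min_width=17, slack=1)

Answer: |year have chapter |
|wilderness are    |
|capture rain bear |
|moon from         |
|wilderness morning|
|fox quick code on |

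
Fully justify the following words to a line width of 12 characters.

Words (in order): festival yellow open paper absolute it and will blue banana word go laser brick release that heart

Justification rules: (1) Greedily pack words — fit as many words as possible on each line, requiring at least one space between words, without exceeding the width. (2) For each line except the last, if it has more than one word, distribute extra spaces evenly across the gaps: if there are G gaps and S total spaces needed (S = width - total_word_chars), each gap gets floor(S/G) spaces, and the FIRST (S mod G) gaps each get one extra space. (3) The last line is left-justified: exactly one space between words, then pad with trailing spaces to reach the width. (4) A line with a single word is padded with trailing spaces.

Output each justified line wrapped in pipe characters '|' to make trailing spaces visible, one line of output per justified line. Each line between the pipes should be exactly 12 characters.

Answer: |festival    |
|yellow  open|
|paper       |
|absolute  it|
|and     will|
|blue  banana|
|word      go|
|laser  brick|
|release that|
|heart       |

Derivation:
Line 1: ['festival'] (min_width=8, slack=4)
Line 2: ['yellow', 'open'] (min_width=11, slack=1)
Line 3: ['paper'] (min_width=5, slack=7)
Line 4: ['absolute', 'it'] (min_width=11, slack=1)
Line 5: ['and', 'will'] (min_width=8, slack=4)
Line 6: ['blue', 'banana'] (min_width=11, slack=1)
Line 7: ['word', 'go'] (min_width=7, slack=5)
Line 8: ['laser', 'brick'] (min_width=11, slack=1)
Line 9: ['release', 'that'] (min_width=12, slack=0)
Line 10: ['heart'] (min_width=5, slack=7)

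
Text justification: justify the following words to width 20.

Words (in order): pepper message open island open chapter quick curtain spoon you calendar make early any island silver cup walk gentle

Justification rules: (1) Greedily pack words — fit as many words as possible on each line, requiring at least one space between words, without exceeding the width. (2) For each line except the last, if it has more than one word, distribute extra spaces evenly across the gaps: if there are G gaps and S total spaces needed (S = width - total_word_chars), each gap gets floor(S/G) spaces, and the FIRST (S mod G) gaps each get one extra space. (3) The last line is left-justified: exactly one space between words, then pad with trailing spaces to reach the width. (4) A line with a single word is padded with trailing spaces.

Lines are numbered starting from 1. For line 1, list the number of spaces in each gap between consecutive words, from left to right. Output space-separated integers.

Answer: 2 1

Derivation:
Line 1: ['pepper', 'message', 'open'] (min_width=19, slack=1)
Line 2: ['island', 'open', 'chapter'] (min_width=19, slack=1)
Line 3: ['quick', 'curtain', 'spoon'] (min_width=19, slack=1)
Line 4: ['you', 'calendar', 'make'] (min_width=17, slack=3)
Line 5: ['early', 'any', 'island'] (min_width=16, slack=4)
Line 6: ['silver', 'cup', 'walk'] (min_width=15, slack=5)
Line 7: ['gentle'] (min_width=6, slack=14)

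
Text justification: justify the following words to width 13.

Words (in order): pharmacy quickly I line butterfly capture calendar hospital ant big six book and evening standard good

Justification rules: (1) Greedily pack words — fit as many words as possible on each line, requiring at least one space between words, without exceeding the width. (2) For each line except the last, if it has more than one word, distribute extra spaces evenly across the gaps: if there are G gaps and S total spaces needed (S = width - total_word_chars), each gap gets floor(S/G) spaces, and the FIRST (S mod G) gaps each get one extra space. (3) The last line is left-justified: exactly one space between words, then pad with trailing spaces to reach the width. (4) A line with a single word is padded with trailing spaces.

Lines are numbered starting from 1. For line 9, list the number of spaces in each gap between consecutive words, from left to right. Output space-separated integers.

Line 1: ['pharmacy'] (min_width=8, slack=5)
Line 2: ['quickly', 'I'] (min_width=9, slack=4)
Line 3: ['line'] (min_width=4, slack=9)
Line 4: ['butterfly'] (min_width=9, slack=4)
Line 5: ['capture'] (min_width=7, slack=6)
Line 6: ['calendar'] (min_width=8, slack=5)
Line 7: ['hospital', 'ant'] (min_width=12, slack=1)
Line 8: ['big', 'six', 'book'] (min_width=12, slack=1)
Line 9: ['and', 'evening'] (min_width=11, slack=2)
Line 10: ['standard', 'good'] (min_width=13, slack=0)

Answer: 3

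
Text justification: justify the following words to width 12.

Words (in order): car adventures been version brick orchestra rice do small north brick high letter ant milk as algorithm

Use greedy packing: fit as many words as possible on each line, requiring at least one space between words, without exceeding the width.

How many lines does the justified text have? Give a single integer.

Answer: 11

Derivation:
Line 1: ['car'] (min_width=3, slack=9)
Line 2: ['adventures'] (min_width=10, slack=2)
Line 3: ['been', 'version'] (min_width=12, slack=0)
Line 4: ['brick'] (min_width=5, slack=7)
Line 5: ['orchestra'] (min_width=9, slack=3)
Line 6: ['rice', 'do'] (min_width=7, slack=5)
Line 7: ['small', 'north'] (min_width=11, slack=1)
Line 8: ['brick', 'high'] (min_width=10, slack=2)
Line 9: ['letter', 'ant'] (min_width=10, slack=2)
Line 10: ['milk', 'as'] (min_width=7, slack=5)
Line 11: ['algorithm'] (min_width=9, slack=3)
Total lines: 11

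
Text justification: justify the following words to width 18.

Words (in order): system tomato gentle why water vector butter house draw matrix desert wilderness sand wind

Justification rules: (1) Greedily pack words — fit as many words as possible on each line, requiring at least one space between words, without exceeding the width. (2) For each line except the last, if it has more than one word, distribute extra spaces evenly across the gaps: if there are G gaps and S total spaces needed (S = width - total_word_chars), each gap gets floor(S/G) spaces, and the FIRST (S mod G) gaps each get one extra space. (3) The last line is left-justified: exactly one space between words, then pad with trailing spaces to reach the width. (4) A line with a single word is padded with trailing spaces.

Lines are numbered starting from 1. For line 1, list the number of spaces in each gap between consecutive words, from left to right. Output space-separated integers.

Answer: 6

Derivation:
Line 1: ['system', 'tomato'] (min_width=13, slack=5)
Line 2: ['gentle', 'why', 'water'] (min_width=16, slack=2)
Line 3: ['vector', 'butter'] (min_width=13, slack=5)
Line 4: ['house', 'draw', 'matrix'] (min_width=17, slack=1)
Line 5: ['desert', 'wilderness'] (min_width=17, slack=1)
Line 6: ['sand', 'wind'] (min_width=9, slack=9)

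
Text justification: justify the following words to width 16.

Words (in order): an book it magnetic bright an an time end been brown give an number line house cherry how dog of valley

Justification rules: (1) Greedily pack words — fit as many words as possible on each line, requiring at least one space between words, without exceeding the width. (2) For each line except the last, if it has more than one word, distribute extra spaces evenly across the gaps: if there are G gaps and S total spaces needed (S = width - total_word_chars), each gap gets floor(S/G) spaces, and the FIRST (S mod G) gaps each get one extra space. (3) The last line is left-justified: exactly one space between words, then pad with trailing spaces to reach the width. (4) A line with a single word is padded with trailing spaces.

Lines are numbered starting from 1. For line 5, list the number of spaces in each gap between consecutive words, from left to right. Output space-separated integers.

Line 1: ['an', 'book', 'it'] (min_width=10, slack=6)
Line 2: ['magnetic', 'bright'] (min_width=15, slack=1)
Line 3: ['an', 'an', 'time', 'end'] (min_width=14, slack=2)
Line 4: ['been', 'brown', 'give'] (min_width=15, slack=1)
Line 5: ['an', 'number', 'line'] (min_width=14, slack=2)
Line 6: ['house', 'cherry', 'how'] (min_width=16, slack=0)
Line 7: ['dog', 'of', 'valley'] (min_width=13, slack=3)

Answer: 2 2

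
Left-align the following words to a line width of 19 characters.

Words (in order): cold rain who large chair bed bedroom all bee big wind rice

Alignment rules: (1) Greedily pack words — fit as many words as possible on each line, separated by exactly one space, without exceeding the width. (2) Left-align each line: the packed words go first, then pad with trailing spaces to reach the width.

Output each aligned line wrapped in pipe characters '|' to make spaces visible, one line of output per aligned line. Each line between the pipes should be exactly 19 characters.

Line 1: ['cold', 'rain', 'who', 'large'] (min_width=19, slack=0)
Line 2: ['chair', 'bed', 'bedroom'] (min_width=17, slack=2)
Line 3: ['all', 'bee', 'big', 'wind'] (min_width=16, slack=3)
Line 4: ['rice'] (min_width=4, slack=15)

Answer: |cold rain who large|
|chair bed bedroom  |
|all bee big wind   |
|rice               |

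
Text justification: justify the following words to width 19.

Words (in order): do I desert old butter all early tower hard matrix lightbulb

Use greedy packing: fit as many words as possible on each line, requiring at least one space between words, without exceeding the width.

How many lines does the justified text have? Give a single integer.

Answer: 4

Derivation:
Line 1: ['do', 'I', 'desert', 'old'] (min_width=15, slack=4)
Line 2: ['butter', 'all', 'early'] (min_width=16, slack=3)
Line 3: ['tower', 'hard', 'matrix'] (min_width=17, slack=2)
Line 4: ['lightbulb'] (min_width=9, slack=10)
Total lines: 4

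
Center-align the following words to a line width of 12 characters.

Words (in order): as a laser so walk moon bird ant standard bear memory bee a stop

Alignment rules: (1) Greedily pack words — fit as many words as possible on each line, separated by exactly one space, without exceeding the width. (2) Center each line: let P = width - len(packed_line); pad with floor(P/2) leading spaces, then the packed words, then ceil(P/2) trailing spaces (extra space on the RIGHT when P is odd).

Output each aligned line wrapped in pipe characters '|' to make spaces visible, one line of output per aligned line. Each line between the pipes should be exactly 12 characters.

Answer: | as a laser |
|so walk moon|
|  bird ant  |
|  standard  |
|bear memory |
| bee a stop |

Derivation:
Line 1: ['as', 'a', 'laser'] (min_width=10, slack=2)
Line 2: ['so', 'walk', 'moon'] (min_width=12, slack=0)
Line 3: ['bird', 'ant'] (min_width=8, slack=4)
Line 4: ['standard'] (min_width=8, slack=4)
Line 5: ['bear', 'memory'] (min_width=11, slack=1)
Line 6: ['bee', 'a', 'stop'] (min_width=10, slack=2)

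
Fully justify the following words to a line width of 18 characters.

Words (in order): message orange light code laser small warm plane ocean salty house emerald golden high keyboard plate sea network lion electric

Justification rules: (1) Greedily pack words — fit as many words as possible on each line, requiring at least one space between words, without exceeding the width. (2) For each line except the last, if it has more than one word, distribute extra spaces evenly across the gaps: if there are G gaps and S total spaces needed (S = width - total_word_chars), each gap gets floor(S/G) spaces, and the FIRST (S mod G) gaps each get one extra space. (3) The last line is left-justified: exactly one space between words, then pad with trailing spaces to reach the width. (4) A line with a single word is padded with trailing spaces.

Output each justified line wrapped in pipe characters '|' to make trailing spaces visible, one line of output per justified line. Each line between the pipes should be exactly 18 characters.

Answer: |message     orange|
|light  code  laser|
|small  warm  plane|
|ocean  salty house|
|emerald     golden|
|high      keyboard|
|plate  sea network|
|lion electric     |

Derivation:
Line 1: ['message', 'orange'] (min_width=14, slack=4)
Line 2: ['light', 'code', 'laser'] (min_width=16, slack=2)
Line 3: ['small', 'warm', 'plane'] (min_width=16, slack=2)
Line 4: ['ocean', 'salty', 'house'] (min_width=17, slack=1)
Line 5: ['emerald', 'golden'] (min_width=14, slack=4)
Line 6: ['high', 'keyboard'] (min_width=13, slack=5)
Line 7: ['plate', 'sea', 'network'] (min_width=17, slack=1)
Line 8: ['lion', 'electric'] (min_width=13, slack=5)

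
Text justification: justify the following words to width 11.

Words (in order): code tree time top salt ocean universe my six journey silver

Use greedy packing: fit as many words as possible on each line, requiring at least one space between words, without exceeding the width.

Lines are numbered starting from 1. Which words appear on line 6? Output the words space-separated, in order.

Line 1: ['code', 'tree'] (min_width=9, slack=2)
Line 2: ['time', 'top'] (min_width=8, slack=3)
Line 3: ['salt', 'ocean'] (min_width=10, slack=1)
Line 4: ['universe', 'my'] (min_width=11, slack=0)
Line 5: ['six', 'journey'] (min_width=11, slack=0)
Line 6: ['silver'] (min_width=6, slack=5)

Answer: silver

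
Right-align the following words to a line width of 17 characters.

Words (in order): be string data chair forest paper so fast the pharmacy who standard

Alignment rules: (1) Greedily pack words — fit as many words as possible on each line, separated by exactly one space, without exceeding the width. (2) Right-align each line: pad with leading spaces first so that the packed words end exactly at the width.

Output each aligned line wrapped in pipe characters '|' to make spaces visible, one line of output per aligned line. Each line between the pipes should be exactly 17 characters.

Answer: |   be string data|
|     chair forest|
|paper so fast the|
|     pharmacy who|
|         standard|

Derivation:
Line 1: ['be', 'string', 'data'] (min_width=14, slack=3)
Line 2: ['chair', 'forest'] (min_width=12, slack=5)
Line 3: ['paper', 'so', 'fast', 'the'] (min_width=17, slack=0)
Line 4: ['pharmacy', 'who'] (min_width=12, slack=5)
Line 5: ['standard'] (min_width=8, slack=9)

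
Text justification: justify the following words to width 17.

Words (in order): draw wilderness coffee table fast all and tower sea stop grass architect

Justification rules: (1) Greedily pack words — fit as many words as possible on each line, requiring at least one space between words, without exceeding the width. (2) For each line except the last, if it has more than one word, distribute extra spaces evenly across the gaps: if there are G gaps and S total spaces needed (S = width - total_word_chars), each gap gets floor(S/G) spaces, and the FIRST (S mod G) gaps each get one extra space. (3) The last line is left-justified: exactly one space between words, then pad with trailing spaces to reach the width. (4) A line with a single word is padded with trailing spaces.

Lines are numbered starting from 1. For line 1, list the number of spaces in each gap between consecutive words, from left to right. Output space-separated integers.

Line 1: ['draw', 'wilderness'] (min_width=15, slack=2)
Line 2: ['coffee', 'table', 'fast'] (min_width=17, slack=0)
Line 3: ['all', 'and', 'tower', 'sea'] (min_width=17, slack=0)
Line 4: ['stop', 'grass'] (min_width=10, slack=7)
Line 5: ['architect'] (min_width=9, slack=8)

Answer: 3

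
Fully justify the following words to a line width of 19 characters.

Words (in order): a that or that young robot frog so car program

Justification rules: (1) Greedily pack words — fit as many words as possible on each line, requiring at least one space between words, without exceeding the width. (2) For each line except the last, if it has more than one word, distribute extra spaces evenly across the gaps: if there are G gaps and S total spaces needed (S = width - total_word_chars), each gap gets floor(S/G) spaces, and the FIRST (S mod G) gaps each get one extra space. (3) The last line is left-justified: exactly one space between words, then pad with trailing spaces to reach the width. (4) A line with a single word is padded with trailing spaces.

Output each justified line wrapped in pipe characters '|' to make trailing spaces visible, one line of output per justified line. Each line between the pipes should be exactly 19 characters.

Line 1: ['a', 'that', 'or', 'that'] (min_width=14, slack=5)
Line 2: ['young', 'robot', 'frog', 'so'] (min_width=19, slack=0)
Line 3: ['car', 'program'] (min_width=11, slack=8)

Answer: |a   that   or  that|
|young robot frog so|
|car program        |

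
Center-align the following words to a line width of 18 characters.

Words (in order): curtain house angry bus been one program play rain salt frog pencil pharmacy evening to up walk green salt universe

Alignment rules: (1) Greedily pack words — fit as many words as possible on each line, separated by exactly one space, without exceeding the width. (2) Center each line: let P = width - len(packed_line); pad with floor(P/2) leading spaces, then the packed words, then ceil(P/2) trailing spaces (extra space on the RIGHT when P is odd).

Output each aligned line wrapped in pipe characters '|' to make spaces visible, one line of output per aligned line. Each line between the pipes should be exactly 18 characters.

Line 1: ['curtain', 'house'] (min_width=13, slack=5)
Line 2: ['angry', 'bus', 'been', 'one'] (min_width=18, slack=0)
Line 3: ['program', 'play', 'rain'] (min_width=17, slack=1)
Line 4: ['salt', 'frog', 'pencil'] (min_width=16, slack=2)
Line 5: ['pharmacy', 'evening'] (min_width=16, slack=2)
Line 6: ['to', 'up', 'walk', 'green'] (min_width=16, slack=2)
Line 7: ['salt', 'universe'] (min_width=13, slack=5)

Answer: |  curtain house   |
|angry bus been one|
|program play rain |
| salt frog pencil |
| pharmacy evening |
| to up walk green |
|  salt universe   |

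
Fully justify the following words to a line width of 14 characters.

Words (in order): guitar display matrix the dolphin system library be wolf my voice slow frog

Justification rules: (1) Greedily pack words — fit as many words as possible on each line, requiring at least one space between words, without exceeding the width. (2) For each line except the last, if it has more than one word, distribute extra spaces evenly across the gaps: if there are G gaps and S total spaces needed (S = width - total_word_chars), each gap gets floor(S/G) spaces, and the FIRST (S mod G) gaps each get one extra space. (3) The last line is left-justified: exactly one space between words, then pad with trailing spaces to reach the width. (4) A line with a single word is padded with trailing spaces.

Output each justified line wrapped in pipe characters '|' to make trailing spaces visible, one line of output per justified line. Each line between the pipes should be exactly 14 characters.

Answer: |guitar display|
|matrix     the|
|dolphin system|
|library     be|
|wolf  my voice|
|slow frog     |

Derivation:
Line 1: ['guitar', 'display'] (min_width=14, slack=0)
Line 2: ['matrix', 'the'] (min_width=10, slack=4)
Line 3: ['dolphin', 'system'] (min_width=14, slack=0)
Line 4: ['library', 'be'] (min_width=10, slack=4)
Line 5: ['wolf', 'my', 'voice'] (min_width=13, slack=1)
Line 6: ['slow', 'frog'] (min_width=9, slack=5)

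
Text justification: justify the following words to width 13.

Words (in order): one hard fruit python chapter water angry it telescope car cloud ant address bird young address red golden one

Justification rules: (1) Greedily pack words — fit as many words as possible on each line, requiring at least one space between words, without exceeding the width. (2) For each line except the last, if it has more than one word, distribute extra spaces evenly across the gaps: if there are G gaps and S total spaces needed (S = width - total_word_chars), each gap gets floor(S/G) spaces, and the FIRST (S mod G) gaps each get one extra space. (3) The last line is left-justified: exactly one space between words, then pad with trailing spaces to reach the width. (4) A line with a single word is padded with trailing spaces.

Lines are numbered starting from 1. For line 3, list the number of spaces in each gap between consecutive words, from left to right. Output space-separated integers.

Line 1: ['one', 'hard'] (min_width=8, slack=5)
Line 2: ['fruit', 'python'] (min_width=12, slack=1)
Line 3: ['chapter', 'water'] (min_width=13, slack=0)
Line 4: ['angry', 'it'] (min_width=8, slack=5)
Line 5: ['telescope', 'car'] (min_width=13, slack=0)
Line 6: ['cloud', 'ant'] (min_width=9, slack=4)
Line 7: ['address', 'bird'] (min_width=12, slack=1)
Line 8: ['young', 'address'] (min_width=13, slack=0)
Line 9: ['red', 'golden'] (min_width=10, slack=3)
Line 10: ['one'] (min_width=3, slack=10)

Answer: 1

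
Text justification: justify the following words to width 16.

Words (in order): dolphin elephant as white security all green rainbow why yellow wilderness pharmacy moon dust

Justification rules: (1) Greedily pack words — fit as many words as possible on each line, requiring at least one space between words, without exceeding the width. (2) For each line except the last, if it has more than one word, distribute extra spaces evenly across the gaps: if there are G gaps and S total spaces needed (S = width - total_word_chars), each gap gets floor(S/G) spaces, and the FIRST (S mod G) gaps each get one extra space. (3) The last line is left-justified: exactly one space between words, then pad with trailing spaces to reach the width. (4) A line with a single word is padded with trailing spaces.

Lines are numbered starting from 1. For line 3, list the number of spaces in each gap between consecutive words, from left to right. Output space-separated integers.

Line 1: ['dolphin', 'elephant'] (min_width=16, slack=0)
Line 2: ['as', 'white'] (min_width=8, slack=8)
Line 3: ['security', 'all'] (min_width=12, slack=4)
Line 4: ['green', 'rainbow'] (min_width=13, slack=3)
Line 5: ['why', 'yellow'] (min_width=10, slack=6)
Line 6: ['wilderness'] (min_width=10, slack=6)
Line 7: ['pharmacy', 'moon'] (min_width=13, slack=3)
Line 8: ['dust'] (min_width=4, slack=12)

Answer: 5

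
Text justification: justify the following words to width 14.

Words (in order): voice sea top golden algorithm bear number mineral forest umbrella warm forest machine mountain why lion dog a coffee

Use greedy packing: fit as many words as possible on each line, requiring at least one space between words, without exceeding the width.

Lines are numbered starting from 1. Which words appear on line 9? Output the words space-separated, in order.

Answer: lion dog a

Derivation:
Line 1: ['voice', 'sea', 'top'] (min_width=13, slack=1)
Line 2: ['golden'] (min_width=6, slack=8)
Line 3: ['algorithm', 'bear'] (min_width=14, slack=0)
Line 4: ['number', 'mineral'] (min_width=14, slack=0)
Line 5: ['forest'] (min_width=6, slack=8)
Line 6: ['umbrella', 'warm'] (min_width=13, slack=1)
Line 7: ['forest', 'machine'] (min_width=14, slack=0)
Line 8: ['mountain', 'why'] (min_width=12, slack=2)
Line 9: ['lion', 'dog', 'a'] (min_width=10, slack=4)
Line 10: ['coffee'] (min_width=6, slack=8)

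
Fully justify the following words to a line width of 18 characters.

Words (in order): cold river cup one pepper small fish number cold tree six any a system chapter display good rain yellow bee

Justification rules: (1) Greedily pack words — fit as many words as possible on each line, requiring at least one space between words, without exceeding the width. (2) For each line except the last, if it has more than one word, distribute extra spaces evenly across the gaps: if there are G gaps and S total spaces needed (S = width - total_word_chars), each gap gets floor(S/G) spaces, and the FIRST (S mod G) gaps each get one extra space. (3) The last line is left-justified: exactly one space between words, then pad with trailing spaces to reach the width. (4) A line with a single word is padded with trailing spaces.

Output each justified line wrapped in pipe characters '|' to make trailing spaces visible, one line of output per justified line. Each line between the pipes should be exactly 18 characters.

Line 1: ['cold', 'river', 'cup', 'one'] (min_width=18, slack=0)
Line 2: ['pepper', 'small', 'fish'] (min_width=17, slack=1)
Line 3: ['number', 'cold', 'tree'] (min_width=16, slack=2)
Line 4: ['six', 'any', 'a', 'system'] (min_width=16, slack=2)
Line 5: ['chapter', 'display'] (min_width=15, slack=3)
Line 6: ['good', 'rain', 'yellow'] (min_width=16, slack=2)
Line 7: ['bee'] (min_width=3, slack=15)

Answer: |cold river cup one|
|pepper  small fish|
|number  cold  tree|
|six  any  a system|
|chapter    display|
|good  rain  yellow|
|bee               |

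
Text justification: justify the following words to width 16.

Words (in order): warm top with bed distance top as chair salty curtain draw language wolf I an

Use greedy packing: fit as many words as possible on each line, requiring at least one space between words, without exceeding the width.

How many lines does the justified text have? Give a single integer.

Line 1: ['warm', 'top', 'with'] (min_width=13, slack=3)
Line 2: ['bed', 'distance', 'top'] (min_width=16, slack=0)
Line 3: ['as', 'chair', 'salty'] (min_width=14, slack=2)
Line 4: ['curtain', 'draw'] (min_width=12, slack=4)
Line 5: ['language', 'wolf', 'I'] (min_width=15, slack=1)
Line 6: ['an'] (min_width=2, slack=14)
Total lines: 6

Answer: 6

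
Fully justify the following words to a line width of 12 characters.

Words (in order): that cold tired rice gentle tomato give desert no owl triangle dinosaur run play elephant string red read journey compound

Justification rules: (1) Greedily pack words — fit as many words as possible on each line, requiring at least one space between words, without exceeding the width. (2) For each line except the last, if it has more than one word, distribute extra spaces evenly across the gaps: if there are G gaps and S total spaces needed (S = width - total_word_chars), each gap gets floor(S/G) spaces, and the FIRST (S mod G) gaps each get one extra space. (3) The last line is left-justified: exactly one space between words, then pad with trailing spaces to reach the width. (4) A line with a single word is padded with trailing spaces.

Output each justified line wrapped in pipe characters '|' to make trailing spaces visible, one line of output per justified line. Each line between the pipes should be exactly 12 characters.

Line 1: ['that', 'cold'] (min_width=9, slack=3)
Line 2: ['tired', 'rice'] (min_width=10, slack=2)
Line 3: ['gentle'] (min_width=6, slack=6)
Line 4: ['tomato', 'give'] (min_width=11, slack=1)
Line 5: ['desert', 'no'] (min_width=9, slack=3)
Line 6: ['owl', 'triangle'] (min_width=12, slack=0)
Line 7: ['dinosaur', 'run'] (min_width=12, slack=0)
Line 8: ['play'] (min_width=4, slack=8)
Line 9: ['elephant'] (min_width=8, slack=4)
Line 10: ['string', 'red'] (min_width=10, slack=2)
Line 11: ['read', 'journey'] (min_width=12, slack=0)
Line 12: ['compound'] (min_width=8, slack=4)

Answer: |that    cold|
|tired   rice|
|gentle      |
|tomato  give|
|desert    no|
|owl triangle|
|dinosaur run|
|play        |
|elephant    |
|string   red|
|read journey|
|compound    |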